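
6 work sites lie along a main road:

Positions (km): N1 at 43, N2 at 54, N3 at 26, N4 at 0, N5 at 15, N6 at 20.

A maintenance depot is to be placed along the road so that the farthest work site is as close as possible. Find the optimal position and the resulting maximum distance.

The 1-center on a line is the midpoint of the two extreme points: leftmost at 0, rightmost at 54.
Optimal location = (0 + 54)/2 = 27; maximum distance = (54 − 0)/2 = 27.

location 27, max distance 27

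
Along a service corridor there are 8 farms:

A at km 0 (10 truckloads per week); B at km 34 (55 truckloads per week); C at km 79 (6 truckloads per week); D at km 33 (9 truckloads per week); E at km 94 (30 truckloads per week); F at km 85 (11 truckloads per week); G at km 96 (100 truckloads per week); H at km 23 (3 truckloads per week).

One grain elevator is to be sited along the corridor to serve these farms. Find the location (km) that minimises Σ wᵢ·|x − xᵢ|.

x = 94

For a sum of weighted absolute distances on a line, the optimum is the weighted median (not the mean). Total weight W = 224; half-weight = 112.
Sort by position and accumulate weight:
  km 0 (A, w=10) → cum 10
  km 23 (H, w=3) → cum 13
  km 33 (D, w=9) → cum 22
  km 34 (B, w=55) → cum 77
  km 79 (C, w=6) → cum 83
  km 85 (F, w=11) → cum 94
  km 94 (E, w=30) → cum 124  ≥ 112 → median here
  km 96 (G, w=100) → cum 224
Optimal location: km 94.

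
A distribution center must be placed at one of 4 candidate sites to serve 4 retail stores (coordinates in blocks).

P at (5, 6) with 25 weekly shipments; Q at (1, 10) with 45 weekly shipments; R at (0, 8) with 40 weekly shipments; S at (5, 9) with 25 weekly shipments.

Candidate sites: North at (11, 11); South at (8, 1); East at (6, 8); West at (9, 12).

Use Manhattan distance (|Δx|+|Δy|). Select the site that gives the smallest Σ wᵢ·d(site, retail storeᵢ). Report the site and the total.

Total weighted distance at each candidate:
  North (11, 11): total = 1530
  South (8, 1): total = 1795
  East (6, 8): total = 680
  West (9, 12): total = 1395
Minimum is at East with total 680 blocks.

East, total 680 blocks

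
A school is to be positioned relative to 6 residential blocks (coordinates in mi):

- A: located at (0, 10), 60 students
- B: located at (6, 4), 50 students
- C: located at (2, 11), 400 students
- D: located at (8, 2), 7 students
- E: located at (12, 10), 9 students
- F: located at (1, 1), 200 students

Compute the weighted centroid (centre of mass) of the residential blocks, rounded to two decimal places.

(2.02, 7.58)

The minimiser of Σwᵢ‖p−pᵢ‖² is the weighted centroid p* = (Σwᵢpᵢ)/(Σwᵢ).
Σwᵢ = 726.
Σwᵢxᵢ = 60·0 + 50·6 + 400·2 + 7·8 + 9·12 + 200·1 = 1464.
Σwᵢyᵢ = 60·10 + 50·4 + 400·11 + 7·2 + 9·10 + 200·1 = 5504.
x* = 1464/726 = 2.02, y* = 5504/726 = 7.58.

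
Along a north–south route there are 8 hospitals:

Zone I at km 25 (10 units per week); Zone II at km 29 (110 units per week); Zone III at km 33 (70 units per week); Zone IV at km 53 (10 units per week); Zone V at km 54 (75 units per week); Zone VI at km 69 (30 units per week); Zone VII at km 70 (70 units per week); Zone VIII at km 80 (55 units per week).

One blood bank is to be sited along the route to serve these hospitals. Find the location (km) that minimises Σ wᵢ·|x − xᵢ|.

x = 54

For a sum of weighted absolute distances on a line, the optimum is the weighted median (not the mean). Total weight W = 430; half-weight = 215.
Sort by position and accumulate weight:
  km 25 (Zone I, w=10) → cum 10
  km 29 (Zone II, w=110) → cum 120
  km 33 (Zone III, w=70) → cum 190
  km 53 (Zone IV, w=10) → cum 200
  km 54 (Zone V, w=75) → cum 275  ≥ 215 → median here
  km 69 (Zone VI, w=30) → cum 305
  km 70 (Zone VII, w=70) → cum 375
  km 80 (Zone VIII, w=55) → cum 430
Optimal location: km 54.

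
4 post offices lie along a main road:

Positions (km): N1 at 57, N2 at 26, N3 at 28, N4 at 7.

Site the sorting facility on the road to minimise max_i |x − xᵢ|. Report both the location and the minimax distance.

location 32, max distance 25

The 1-center on a line is the midpoint of the two extreme points: leftmost at 7, rightmost at 57.
Optimal location = (7 + 57)/2 = 32; maximum distance = (57 − 7)/2 = 25.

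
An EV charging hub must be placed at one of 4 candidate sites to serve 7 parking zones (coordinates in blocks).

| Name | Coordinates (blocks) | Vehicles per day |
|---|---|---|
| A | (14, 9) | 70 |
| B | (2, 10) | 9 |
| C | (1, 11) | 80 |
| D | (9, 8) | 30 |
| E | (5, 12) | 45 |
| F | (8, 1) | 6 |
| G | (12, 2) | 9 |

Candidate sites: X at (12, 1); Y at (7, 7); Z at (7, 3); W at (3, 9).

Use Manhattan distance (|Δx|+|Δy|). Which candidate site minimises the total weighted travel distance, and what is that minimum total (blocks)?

W, total 1765 blocks

Total weighted distance at each candidate:
  X (12, 1): total = 3694
  Y (7, 7): total = 2039
  Z (7, 3): total = 2915
  W (3, 9): total = 1765
Minimum is at W with total 1765 blocks.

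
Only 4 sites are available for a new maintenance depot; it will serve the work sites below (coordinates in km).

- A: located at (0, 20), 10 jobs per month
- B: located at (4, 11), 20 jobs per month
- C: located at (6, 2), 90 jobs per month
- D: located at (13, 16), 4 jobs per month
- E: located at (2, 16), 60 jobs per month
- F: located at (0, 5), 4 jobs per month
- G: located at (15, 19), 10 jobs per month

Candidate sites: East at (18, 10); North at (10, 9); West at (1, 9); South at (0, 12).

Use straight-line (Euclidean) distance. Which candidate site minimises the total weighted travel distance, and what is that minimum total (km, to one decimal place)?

Total weighted distance at each candidate:
  East (18, 10): total = 3010.7
  North (10, 9): total = 1823.9
  West (1, 9): total = 1625.1
  South (0, 12): total = 1728.3
Minimum is at West with total 1625.1 km.

West, total 1625.1 km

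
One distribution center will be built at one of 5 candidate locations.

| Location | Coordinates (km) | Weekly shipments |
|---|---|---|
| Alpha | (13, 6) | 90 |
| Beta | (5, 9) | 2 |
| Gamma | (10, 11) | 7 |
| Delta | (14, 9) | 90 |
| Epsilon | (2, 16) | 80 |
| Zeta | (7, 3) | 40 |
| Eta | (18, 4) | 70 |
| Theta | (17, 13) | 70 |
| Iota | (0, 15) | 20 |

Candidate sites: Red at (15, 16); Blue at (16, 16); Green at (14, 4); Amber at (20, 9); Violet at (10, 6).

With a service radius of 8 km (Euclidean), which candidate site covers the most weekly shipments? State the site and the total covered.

Coverage radius r = 8 km; a point is covered iff (Δx)²+(Δy)² ≤ 8² = 64.
  Red (15, 16): covers {Gamma, Delta, Theta} → 167
  Blue (16, 16): covers {Gamma, Delta, Theta} → 167
  Green (14, 4): covers {Alpha, Delta, Zeta, Eta} → 290
  Amber (20, 9): covers {Alpha, Delta, Eta, Theta} → 320
  Violet (10, 6): covers {Alpha, Beta, Gamma, Delta, Zeta} → 229
Maximum coverage at Amber: 320 weekly shipments.

Amber, covering 320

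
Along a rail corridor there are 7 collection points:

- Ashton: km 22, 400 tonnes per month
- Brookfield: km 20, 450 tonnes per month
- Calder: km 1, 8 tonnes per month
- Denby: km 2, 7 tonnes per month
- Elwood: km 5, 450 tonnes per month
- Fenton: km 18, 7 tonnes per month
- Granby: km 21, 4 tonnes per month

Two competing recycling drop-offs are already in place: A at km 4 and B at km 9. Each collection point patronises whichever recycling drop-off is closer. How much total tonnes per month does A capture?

The indifferent point is the midpoint (4+9)/2 = 6.5; collection points left of it (closer to A at 4) go to A, those right go to B.
  Calder at 1 (w=8) → A
  Denby at 2 (w=7) → A
  Elwood at 5 (w=450) → A
  Fenton at 18 (w=7) → B
  Brookfield at 20 (w=450) → B
  Granby at 21 (w=4) → B
  Ashton at 22 (w=400) → B
A captures 465; B captures 861.

465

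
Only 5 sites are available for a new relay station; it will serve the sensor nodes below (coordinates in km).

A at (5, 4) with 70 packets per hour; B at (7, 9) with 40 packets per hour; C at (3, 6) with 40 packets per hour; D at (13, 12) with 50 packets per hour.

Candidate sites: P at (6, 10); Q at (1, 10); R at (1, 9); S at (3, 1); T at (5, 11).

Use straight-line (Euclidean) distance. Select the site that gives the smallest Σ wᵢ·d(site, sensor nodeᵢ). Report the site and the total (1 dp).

Total weighted distance at each candidate:
  P (6, 10): total = 1046.4
  Q (1, 10): total = 1535.2
  R (1, 9): total = 1450.9
  S (3, 1): total = 1553.5
  T (5, 11): total = 1221.7
Minimum is at P with total 1046.4 km.

P, total 1046.4 km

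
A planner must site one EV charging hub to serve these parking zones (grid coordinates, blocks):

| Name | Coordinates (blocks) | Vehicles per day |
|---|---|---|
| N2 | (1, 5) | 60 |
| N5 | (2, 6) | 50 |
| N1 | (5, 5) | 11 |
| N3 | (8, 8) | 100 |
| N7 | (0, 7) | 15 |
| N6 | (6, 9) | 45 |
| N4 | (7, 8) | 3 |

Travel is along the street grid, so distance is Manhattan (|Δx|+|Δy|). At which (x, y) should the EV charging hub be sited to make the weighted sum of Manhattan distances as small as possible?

Manhattan distance separates: Σwᵢ(|x−xᵢ|+|y−yᵢ|) = Σwᵢ|x−xᵢ| + Σwᵢ|y−yᵢ|, so x and y are optimised independently as 1-D weighted medians.
Total weight W = 284; half = 142.
x-coordinate, sorted with cumulative weight:
  x=0 (N7, w=15) cum 15
  x=1 (N2, w=60) cum 75
  x=2 (N5, w=50) cum 125
  x=5 (N1, w=11) cum 136
  x=6 (N6, w=45) cum 181  ← median
  x=7 (N4, w=3) cum 184
  x=8 (N3, w=100) cum 284
⇒ x* = 6
y-coordinate, sorted with cumulative weight:
  y=5 (N2, w=60) cum 60
  y=5 (N1, w=11) cum 71
  y=6 (N5, w=50) cum 121
  y=7 (N7, w=15) cum 136
  y=8 (N3, w=100) cum 236  ← median
  y=8 (N4, w=3) cum 239
  y=9 (N6, w=45) cum 284
⇒ y* = 8

(6, 8)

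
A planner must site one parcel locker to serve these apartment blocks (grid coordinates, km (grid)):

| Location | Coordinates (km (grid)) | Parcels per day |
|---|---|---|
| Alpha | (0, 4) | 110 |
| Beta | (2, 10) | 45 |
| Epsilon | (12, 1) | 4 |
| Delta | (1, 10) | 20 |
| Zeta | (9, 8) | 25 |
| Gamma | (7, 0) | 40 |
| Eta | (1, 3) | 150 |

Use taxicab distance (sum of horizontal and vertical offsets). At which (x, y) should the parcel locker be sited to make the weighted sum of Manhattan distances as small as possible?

(1, 4)

Manhattan distance separates: Σwᵢ(|x−xᵢ|+|y−yᵢ|) = Σwᵢ|x−xᵢ| + Σwᵢ|y−yᵢ|, so x and y are optimised independently as 1-D weighted medians.
Total weight W = 394; half = 197.
x-coordinate, sorted with cumulative weight:
  x=0 (Alpha, w=110) cum 110
  x=1 (Delta, w=20) cum 130
  x=1 (Eta, w=150) cum 280  ← median
  x=2 (Beta, w=45) cum 325
  x=7 (Gamma, w=40) cum 365
  x=9 (Zeta, w=25) cum 390
  x=12 (Epsilon, w=4) cum 394
⇒ x* = 1
y-coordinate, sorted with cumulative weight:
  y=0 (Gamma, w=40) cum 40
  y=1 (Epsilon, w=4) cum 44
  y=3 (Eta, w=150) cum 194
  y=4 (Alpha, w=110) cum 304  ← median
  y=8 (Zeta, w=25) cum 329
  y=10 (Beta, w=45) cum 374
  y=10 (Delta, w=20) cum 394
⇒ y* = 4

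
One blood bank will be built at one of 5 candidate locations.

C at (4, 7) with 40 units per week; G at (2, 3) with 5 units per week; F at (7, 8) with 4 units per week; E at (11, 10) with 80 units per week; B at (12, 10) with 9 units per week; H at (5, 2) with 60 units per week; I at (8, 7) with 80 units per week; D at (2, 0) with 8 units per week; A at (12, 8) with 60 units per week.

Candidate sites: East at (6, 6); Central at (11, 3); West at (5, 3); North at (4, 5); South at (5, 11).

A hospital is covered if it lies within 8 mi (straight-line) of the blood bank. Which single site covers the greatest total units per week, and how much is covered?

Coverage radius r = 8 mi; a point is covered iff (Δx)²+(Δy)² ≤ 8² = 64.
  East (6, 6): covers {C, G, F, E, B, H, I, D, A} → 346
  Central (11, 3): covers {F, E, B, H, I, A} → 293
  West (5, 3): covers {C, G, F, H, I, D} → 197
  North (4, 5): covers {C, G, F, H, I, D} → 197
  South (5, 11): covers {C, F, E, B, I, A} → 273
Maximum coverage at East: 346 units per week.

East, covering 346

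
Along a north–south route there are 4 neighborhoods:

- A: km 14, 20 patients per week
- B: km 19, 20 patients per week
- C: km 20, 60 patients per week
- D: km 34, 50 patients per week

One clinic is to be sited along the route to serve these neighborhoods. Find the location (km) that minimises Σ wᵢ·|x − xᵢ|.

x = 20

For a sum of weighted absolute distances on a line, the optimum is the weighted median (not the mean). Total weight W = 150; half-weight = 75.
Sort by position and accumulate weight:
  km 14 (A, w=20) → cum 20
  km 19 (B, w=20) → cum 40
  km 20 (C, w=60) → cum 100  ≥ 75 → median here
  km 34 (D, w=50) → cum 150
Optimal location: km 20.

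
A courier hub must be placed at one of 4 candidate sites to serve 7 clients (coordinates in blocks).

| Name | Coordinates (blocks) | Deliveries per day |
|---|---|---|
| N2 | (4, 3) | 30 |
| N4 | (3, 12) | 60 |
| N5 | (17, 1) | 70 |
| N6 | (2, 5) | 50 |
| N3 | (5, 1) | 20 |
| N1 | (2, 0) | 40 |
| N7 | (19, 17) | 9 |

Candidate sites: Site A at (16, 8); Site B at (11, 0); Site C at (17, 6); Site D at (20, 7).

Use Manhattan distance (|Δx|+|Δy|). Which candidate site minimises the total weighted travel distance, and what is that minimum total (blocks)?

Site B, total 3415 blocks

Total weighted distance at each candidate:
  Site A (16, 8): total = 4288
  Site B (11, 0): total = 3415
  Site C (17, 6): total = 4127
  Site D (20, 7): total = 5069
Minimum is at Site B with total 3415 blocks.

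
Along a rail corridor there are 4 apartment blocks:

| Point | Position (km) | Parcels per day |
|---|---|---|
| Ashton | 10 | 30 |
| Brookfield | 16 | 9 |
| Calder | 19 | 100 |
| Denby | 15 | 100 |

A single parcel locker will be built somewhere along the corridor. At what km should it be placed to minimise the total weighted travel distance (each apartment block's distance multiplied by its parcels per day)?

x = 15

For a sum of weighted absolute distances on a line, the optimum is the weighted median (not the mean). Total weight W = 239; half-weight = 119.5.
Sort by position and accumulate weight:
  km 10 (Ashton, w=30) → cum 30
  km 15 (Denby, w=100) → cum 130  ≥ 119.5 → median here
  km 16 (Brookfield, w=9) → cum 139
  km 19 (Calder, w=100) → cum 239
Optimal location: km 15.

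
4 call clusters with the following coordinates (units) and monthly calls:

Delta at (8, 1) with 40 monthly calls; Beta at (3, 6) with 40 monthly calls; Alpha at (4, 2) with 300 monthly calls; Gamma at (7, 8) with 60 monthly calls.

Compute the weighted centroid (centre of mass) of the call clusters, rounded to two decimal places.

(4.68, 3.09)

The minimiser of Σwᵢ‖p−pᵢ‖² is the weighted centroid p* = (Σwᵢpᵢ)/(Σwᵢ).
Σwᵢ = 440.
Σwᵢxᵢ = 40·8 + 40·3 + 300·4 + 60·7 = 2060.
Σwᵢyᵢ = 40·1 + 40·6 + 300·2 + 60·8 = 1360.
x* = 2060/440 = 4.68, y* = 1360/440 = 3.09.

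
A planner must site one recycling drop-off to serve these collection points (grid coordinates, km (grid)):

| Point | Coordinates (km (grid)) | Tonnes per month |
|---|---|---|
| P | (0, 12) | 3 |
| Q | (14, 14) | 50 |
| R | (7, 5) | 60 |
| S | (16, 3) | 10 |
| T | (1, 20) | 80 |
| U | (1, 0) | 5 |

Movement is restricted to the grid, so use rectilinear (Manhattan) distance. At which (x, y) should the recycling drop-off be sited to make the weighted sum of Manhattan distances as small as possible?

(7, 14)

Manhattan distance separates: Σwᵢ(|x−xᵢ|+|y−yᵢ|) = Σwᵢ|x−xᵢ| + Σwᵢ|y−yᵢ|, so x and y are optimised independently as 1-D weighted medians.
Total weight W = 208; half = 104.
x-coordinate, sorted with cumulative weight:
  x=0 (P, w=3) cum 3
  x=1 (T, w=80) cum 83
  x=1 (U, w=5) cum 88
  x=7 (R, w=60) cum 148  ← median
  x=14 (Q, w=50) cum 198
  x=16 (S, w=10) cum 208
⇒ x* = 7
y-coordinate, sorted with cumulative weight:
  y=0 (U, w=5) cum 5
  y=3 (S, w=10) cum 15
  y=5 (R, w=60) cum 75
  y=12 (P, w=3) cum 78
  y=14 (Q, w=50) cum 128  ← median
  y=20 (T, w=80) cum 208
⇒ y* = 14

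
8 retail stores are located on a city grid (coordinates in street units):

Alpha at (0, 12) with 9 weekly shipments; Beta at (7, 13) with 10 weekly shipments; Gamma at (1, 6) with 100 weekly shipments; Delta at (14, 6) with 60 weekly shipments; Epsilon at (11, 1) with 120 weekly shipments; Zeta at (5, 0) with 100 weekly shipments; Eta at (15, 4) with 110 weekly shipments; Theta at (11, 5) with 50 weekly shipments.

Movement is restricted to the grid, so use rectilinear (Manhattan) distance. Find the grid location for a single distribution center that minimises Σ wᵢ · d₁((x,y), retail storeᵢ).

(11, 4)

Manhattan distance separates: Σwᵢ(|x−xᵢ|+|y−yᵢ|) = Σwᵢ|x−xᵢ| + Σwᵢ|y−yᵢ|, so x and y are optimised independently as 1-D weighted medians.
Total weight W = 559; half = 279.5.
x-coordinate, sorted with cumulative weight:
  x=0 (Alpha, w=9) cum 9
  x=1 (Gamma, w=100) cum 109
  x=5 (Zeta, w=100) cum 209
  x=7 (Beta, w=10) cum 219
  x=11 (Epsilon, w=120) cum 339  ← median
  x=11 (Theta, w=50) cum 389
  x=14 (Delta, w=60) cum 449
  x=15 (Eta, w=110) cum 559
⇒ x* = 11
y-coordinate, sorted with cumulative weight:
  y=0 (Zeta, w=100) cum 100
  y=1 (Epsilon, w=120) cum 220
  y=4 (Eta, w=110) cum 330  ← median
  y=5 (Theta, w=50) cum 380
  y=6 (Gamma, w=100) cum 480
  y=6 (Delta, w=60) cum 540
  y=12 (Alpha, w=9) cum 549
  y=13 (Beta, w=10) cum 559
⇒ y* = 4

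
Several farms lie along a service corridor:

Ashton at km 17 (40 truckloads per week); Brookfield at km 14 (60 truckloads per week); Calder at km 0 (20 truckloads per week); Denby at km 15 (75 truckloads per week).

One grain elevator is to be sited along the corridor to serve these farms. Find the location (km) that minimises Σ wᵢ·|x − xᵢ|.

For a sum of weighted absolute distances on a line, the optimum is the weighted median (not the mean). Total weight W = 195; half-weight = 97.5.
Sort by position and accumulate weight:
  km 0 (Calder, w=20) → cum 20
  km 14 (Brookfield, w=60) → cum 80
  km 15 (Denby, w=75) → cum 155  ≥ 97.5 → median here
  km 17 (Ashton, w=40) → cum 195
Optimal location: km 15.

x = 15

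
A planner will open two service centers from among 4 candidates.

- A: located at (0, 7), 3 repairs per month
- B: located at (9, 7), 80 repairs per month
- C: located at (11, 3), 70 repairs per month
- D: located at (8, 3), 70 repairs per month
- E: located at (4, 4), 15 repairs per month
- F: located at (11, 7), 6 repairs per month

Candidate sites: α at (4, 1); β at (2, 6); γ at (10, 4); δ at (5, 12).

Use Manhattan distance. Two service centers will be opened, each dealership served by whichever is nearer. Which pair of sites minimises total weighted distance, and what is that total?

Evaluate every pair (each demand assigned to the nearer of the two):
  {β, γ}: total = 763
  {α, γ}: total = 769
  {γ, δ}: total = 814
  {α, β}: total = 1804
  {α, δ}: total = 1911
  {β, δ}: total = 2239
Best pair: {β, γ} with total 763.

{β, γ}, total 763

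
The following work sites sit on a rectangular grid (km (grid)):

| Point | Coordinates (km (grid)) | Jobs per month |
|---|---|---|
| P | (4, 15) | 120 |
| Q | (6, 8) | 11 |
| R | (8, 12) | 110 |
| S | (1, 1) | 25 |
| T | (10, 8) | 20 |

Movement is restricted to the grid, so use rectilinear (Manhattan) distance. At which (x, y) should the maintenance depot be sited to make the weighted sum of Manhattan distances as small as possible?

Manhattan distance separates: Σwᵢ(|x−xᵢ|+|y−yᵢ|) = Σwᵢ|x−xᵢ| + Σwᵢ|y−yᵢ|, so x and y are optimised independently as 1-D weighted medians.
Total weight W = 286; half = 143.
x-coordinate, sorted with cumulative weight:
  x=1 (S, w=25) cum 25
  x=4 (P, w=120) cum 145  ← median
  x=6 (Q, w=11) cum 156
  x=8 (R, w=110) cum 266
  x=10 (T, w=20) cum 286
⇒ x* = 4
y-coordinate, sorted with cumulative weight:
  y=1 (S, w=25) cum 25
  y=8 (Q, w=11) cum 36
  y=8 (T, w=20) cum 56
  y=12 (R, w=110) cum 166  ← median
  y=15 (P, w=120) cum 286
⇒ y* = 12

(4, 12)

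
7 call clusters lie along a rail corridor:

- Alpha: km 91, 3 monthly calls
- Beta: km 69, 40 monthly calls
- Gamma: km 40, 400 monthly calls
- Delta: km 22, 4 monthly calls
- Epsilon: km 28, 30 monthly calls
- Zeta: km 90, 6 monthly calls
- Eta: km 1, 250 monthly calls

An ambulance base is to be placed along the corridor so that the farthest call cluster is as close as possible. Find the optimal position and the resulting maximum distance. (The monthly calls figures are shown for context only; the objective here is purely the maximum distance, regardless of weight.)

The 1-center on a line is the midpoint of the two extreme points: leftmost at 1, rightmost at 91.
Optimal location = (1 + 91)/2 = 46; maximum distance = (91 − 1)/2 = 45.

location 46, max distance 45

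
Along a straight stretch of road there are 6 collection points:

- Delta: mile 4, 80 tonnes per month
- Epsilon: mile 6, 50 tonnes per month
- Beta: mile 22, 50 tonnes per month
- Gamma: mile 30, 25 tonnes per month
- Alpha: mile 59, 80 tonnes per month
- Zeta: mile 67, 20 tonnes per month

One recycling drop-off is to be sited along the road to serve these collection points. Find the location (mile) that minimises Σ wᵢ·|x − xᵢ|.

For a sum of weighted absolute distances on a line, the optimum is the weighted median (not the mean). Total weight W = 305; half-weight = 152.5.
Sort by position and accumulate weight:
  mile 4 (Delta, w=80) → cum 80
  mile 6 (Epsilon, w=50) → cum 130
  mile 22 (Beta, w=50) → cum 180  ≥ 152.5 → median here
  mile 30 (Gamma, w=25) → cum 205
  mile 59 (Alpha, w=80) → cum 285
  mile 67 (Zeta, w=20) → cum 305
Optimal location: mile 22.

x = 22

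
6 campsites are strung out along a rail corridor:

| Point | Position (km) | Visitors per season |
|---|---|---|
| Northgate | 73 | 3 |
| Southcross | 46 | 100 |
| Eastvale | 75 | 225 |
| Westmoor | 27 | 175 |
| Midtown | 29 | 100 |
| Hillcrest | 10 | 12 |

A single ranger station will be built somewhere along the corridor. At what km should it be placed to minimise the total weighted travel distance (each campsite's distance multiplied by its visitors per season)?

For a sum of weighted absolute distances on a line, the optimum is the weighted median (not the mean). Total weight W = 615; half-weight = 307.5.
Sort by position and accumulate weight:
  km 10 (Hillcrest, w=12) → cum 12
  km 27 (Westmoor, w=175) → cum 187
  km 29 (Midtown, w=100) → cum 287
  km 46 (Southcross, w=100) → cum 387  ≥ 307.5 → median here
  km 73 (Northgate, w=3) → cum 390
  km 75 (Eastvale, w=225) → cum 615
Optimal location: km 46.

x = 46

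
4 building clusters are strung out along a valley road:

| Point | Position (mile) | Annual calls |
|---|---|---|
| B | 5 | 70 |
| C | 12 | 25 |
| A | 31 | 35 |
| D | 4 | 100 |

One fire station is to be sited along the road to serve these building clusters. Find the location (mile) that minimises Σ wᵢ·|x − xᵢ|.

x = 5

For a sum of weighted absolute distances on a line, the optimum is the weighted median (not the mean). Total weight W = 230; half-weight = 115.
Sort by position and accumulate weight:
  mile 4 (D, w=100) → cum 100
  mile 5 (B, w=70) → cum 170  ≥ 115 → median here
  mile 12 (C, w=25) → cum 195
  mile 31 (A, w=35) → cum 230
Optimal location: mile 5.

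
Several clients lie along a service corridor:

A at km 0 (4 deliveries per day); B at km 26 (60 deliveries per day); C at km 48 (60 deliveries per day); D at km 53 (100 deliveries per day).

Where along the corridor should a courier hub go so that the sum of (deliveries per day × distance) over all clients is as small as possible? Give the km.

x = 48

For a sum of weighted absolute distances on a line, the optimum is the weighted median (not the mean). Total weight W = 224; half-weight = 112.
Sort by position and accumulate weight:
  km 0 (A, w=4) → cum 4
  km 26 (B, w=60) → cum 64
  km 48 (C, w=60) → cum 124  ≥ 112 → median here
  km 53 (D, w=100) → cum 224
Optimal location: km 48.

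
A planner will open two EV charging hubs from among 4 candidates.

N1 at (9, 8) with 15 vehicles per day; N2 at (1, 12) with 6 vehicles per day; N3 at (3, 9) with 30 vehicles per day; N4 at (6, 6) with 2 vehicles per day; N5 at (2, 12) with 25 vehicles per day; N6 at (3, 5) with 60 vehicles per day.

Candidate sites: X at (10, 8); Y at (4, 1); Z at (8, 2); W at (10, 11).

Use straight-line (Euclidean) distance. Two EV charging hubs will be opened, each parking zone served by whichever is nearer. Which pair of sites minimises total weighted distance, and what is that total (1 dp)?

Evaluate every pair (each demand assigned to the nearer of the two):
  {X, Y}: total = 766.2
  {Y, W}: total = 779.9
  {X, Z}: total = 868.6
  {Z, W}: total = 880.5
  {Y, Z}: total = 937.4
  {X, W}: total = 948.9
Best pair: {X, Y} with total 766.2.

{X, Y}, total 766.2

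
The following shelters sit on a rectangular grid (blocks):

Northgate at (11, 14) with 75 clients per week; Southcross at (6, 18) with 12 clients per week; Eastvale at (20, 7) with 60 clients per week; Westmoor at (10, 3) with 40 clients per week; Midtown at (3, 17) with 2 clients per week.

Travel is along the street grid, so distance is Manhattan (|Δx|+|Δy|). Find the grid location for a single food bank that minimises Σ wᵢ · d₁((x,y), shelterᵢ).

Manhattan distance separates: Σwᵢ(|x−xᵢ|+|y−yᵢ|) = Σwᵢ|x−xᵢ| + Σwᵢ|y−yᵢ|, so x and y are optimised independently as 1-D weighted medians.
Total weight W = 189; half = 94.5.
x-coordinate, sorted with cumulative weight:
  x=3 (Midtown, w=2) cum 2
  x=6 (Southcross, w=12) cum 14
  x=10 (Westmoor, w=40) cum 54
  x=11 (Northgate, w=75) cum 129  ← median
  x=20 (Eastvale, w=60) cum 189
⇒ x* = 11
y-coordinate, sorted with cumulative weight:
  y=3 (Westmoor, w=40) cum 40
  y=7 (Eastvale, w=60) cum 100  ← median
  y=14 (Northgate, w=75) cum 175
  y=17 (Midtown, w=2) cum 177
  y=18 (Southcross, w=12) cum 189
⇒ y* = 7

(11, 7)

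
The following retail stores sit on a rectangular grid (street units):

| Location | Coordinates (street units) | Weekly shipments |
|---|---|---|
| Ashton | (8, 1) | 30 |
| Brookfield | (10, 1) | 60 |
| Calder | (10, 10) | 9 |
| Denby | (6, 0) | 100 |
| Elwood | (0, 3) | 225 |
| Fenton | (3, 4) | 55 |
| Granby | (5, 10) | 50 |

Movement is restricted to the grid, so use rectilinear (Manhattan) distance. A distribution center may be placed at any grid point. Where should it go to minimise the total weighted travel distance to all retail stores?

(3, 3)

Manhattan distance separates: Σwᵢ(|x−xᵢ|+|y−yᵢ|) = Σwᵢ|x−xᵢ| + Σwᵢ|y−yᵢ|, so x and y are optimised independently as 1-D weighted medians.
Total weight W = 529; half = 264.5.
x-coordinate, sorted with cumulative weight:
  x=0 (Elwood, w=225) cum 225
  x=3 (Fenton, w=55) cum 280  ← median
  x=5 (Granby, w=50) cum 330
  x=6 (Denby, w=100) cum 430
  x=8 (Ashton, w=30) cum 460
  x=10 (Brookfield, w=60) cum 520
  x=10 (Calder, w=9) cum 529
⇒ x* = 3
y-coordinate, sorted with cumulative weight:
  y=0 (Denby, w=100) cum 100
  y=1 (Ashton, w=30) cum 130
  y=1 (Brookfield, w=60) cum 190
  y=3 (Elwood, w=225) cum 415  ← median
  y=4 (Fenton, w=55) cum 470
  y=10 (Calder, w=9) cum 479
  y=10 (Granby, w=50) cum 529
⇒ y* = 3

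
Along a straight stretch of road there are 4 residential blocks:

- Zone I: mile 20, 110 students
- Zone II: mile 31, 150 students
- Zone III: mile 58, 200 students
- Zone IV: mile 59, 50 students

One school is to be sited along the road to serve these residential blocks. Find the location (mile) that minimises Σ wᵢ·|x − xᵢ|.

x = 31

For a sum of weighted absolute distances on a line, the optimum is the weighted median (not the mean). Total weight W = 510; half-weight = 255.
Sort by position and accumulate weight:
  mile 20 (Zone I, w=110) → cum 110
  mile 31 (Zone II, w=150) → cum 260  ≥ 255 → median here
  mile 58 (Zone III, w=200) → cum 460
  mile 59 (Zone IV, w=50) → cum 510
Optimal location: mile 31.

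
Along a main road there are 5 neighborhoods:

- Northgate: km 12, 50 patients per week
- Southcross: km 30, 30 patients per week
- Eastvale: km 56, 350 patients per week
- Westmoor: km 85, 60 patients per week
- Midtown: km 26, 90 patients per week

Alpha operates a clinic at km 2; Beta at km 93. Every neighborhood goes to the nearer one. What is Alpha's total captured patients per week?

170

The indifferent point is the midpoint (2+93)/2 = 47.5; neighborhoods left of it (closer to Alpha at 2) go to Alpha, those right go to Beta.
  Northgate at 12 (w=50) → Alpha
  Midtown at 26 (w=90) → Alpha
  Southcross at 30 (w=30) → Alpha
  Eastvale at 56 (w=350) → Beta
  Westmoor at 85 (w=60) → Beta
Alpha captures 170; Beta captures 410.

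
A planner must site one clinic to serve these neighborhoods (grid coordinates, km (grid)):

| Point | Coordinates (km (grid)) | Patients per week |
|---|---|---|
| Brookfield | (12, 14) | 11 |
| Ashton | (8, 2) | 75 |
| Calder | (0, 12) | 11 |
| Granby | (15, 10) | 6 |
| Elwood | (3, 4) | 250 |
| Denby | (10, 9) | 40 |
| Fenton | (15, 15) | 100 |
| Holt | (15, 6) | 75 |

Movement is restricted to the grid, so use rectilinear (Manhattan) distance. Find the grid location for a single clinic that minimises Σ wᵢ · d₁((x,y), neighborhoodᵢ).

Manhattan distance separates: Σwᵢ(|x−xᵢ|+|y−yᵢ|) = Σwᵢ|x−xᵢ| + Σwᵢ|y−yᵢ|, so x and y are optimised independently as 1-D weighted medians.
Total weight W = 568; half = 284.
x-coordinate, sorted with cumulative weight:
  x=0 (Calder, w=11) cum 11
  x=3 (Elwood, w=250) cum 261
  x=8 (Ashton, w=75) cum 336  ← median
  x=10 (Denby, w=40) cum 376
  x=12 (Brookfield, w=11) cum 387
  x=15 (Granby, w=6) cum 393
  x=15 (Fenton, w=100) cum 493
  x=15 (Holt, w=75) cum 568
⇒ x* = 8
y-coordinate, sorted with cumulative weight:
  y=2 (Ashton, w=75) cum 75
  y=4 (Elwood, w=250) cum 325  ← median
  y=6 (Holt, w=75) cum 400
  y=9 (Denby, w=40) cum 440
  y=10 (Granby, w=6) cum 446
  y=12 (Calder, w=11) cum 457
  y=14 (Brookfield, w=11) cum 468
  y=15 (Fenton, w=100) cum 568
⇒ y* = 4

(8, 4)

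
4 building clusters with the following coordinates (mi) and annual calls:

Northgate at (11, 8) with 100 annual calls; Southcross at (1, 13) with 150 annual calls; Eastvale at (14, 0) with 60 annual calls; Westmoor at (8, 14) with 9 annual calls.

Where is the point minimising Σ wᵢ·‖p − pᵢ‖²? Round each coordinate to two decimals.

The minimiser of Σwᵢ‖p−pᵢ‖² is the weighted centroid p* = (Σwᵢpᵢ)/(Σwᵢ).
Σwᵢ = 319.
Σwᵢxᵢ = 100·11 + 150·1 + 60·14 + 9·8 = 2162.
Σwᵢyᵢ = 100·8 + 150·13 + 60·0 + 9·14 = 2876.
x* = 2162/319 = 6.78, y* = 2876/319 = 9.02.

(6.78, 9.02)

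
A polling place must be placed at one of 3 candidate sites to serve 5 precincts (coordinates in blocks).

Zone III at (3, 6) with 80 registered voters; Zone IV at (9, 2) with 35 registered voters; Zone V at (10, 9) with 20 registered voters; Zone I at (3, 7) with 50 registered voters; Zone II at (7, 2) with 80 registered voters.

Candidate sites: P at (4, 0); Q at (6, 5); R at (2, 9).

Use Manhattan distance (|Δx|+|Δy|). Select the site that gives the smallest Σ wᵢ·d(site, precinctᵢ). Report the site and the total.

Total weighted distance at each candidate:
  P (4, 0): total = 1905
  Q (6, 5): total = 1260
  R (2, 9): total = 2080
Minimum is at Q with total 1260 blocks.

Q, total 1260 blocks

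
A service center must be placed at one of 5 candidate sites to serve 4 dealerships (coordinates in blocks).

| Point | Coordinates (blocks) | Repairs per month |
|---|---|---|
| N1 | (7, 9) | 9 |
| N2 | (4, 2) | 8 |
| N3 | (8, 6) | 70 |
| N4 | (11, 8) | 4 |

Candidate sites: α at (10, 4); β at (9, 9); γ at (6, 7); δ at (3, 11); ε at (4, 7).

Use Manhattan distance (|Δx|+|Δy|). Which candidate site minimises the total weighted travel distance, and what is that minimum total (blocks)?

Total weighted distance at each candidate:
  α (10, 4): total = 436
  β (9, 9): total = 406
  γ (6, 7): total = 317
  δ (3, 11): total = 878
  ε (4, 7): total = 467
Minimum is at γ with total 317 blocks.

γ, total 317 blocks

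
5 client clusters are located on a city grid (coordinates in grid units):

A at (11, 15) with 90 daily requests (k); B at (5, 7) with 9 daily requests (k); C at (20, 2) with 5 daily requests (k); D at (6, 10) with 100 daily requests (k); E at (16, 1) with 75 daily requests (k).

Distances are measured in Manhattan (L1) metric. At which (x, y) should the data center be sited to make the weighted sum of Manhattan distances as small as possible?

Manhattan distance separates: Σwᵢ(|x−xᵢ|+|y−yᵢ|) = Σwᵢ|x−xᵢ| + Σwᵢ|y−yᵢ|, so x and y are optimised independently as 1-D weighted medians.
Total weight W = 279; half = 139.5.
x-coordinate, sorted with cumulative weight:
  x=5 (B, w=9) cum 9
  x=6 (D, w=100) cum 109
  x=11 (A, w=90) cum 199  ← median
  x=16 (E, w=75) cum 274
  x=20 (C, w=5) cum 279
⇒ x* = 11
y-coordinate, sorted with cumulative weight:
  y=1 (E, w=75) cum 75
  y=2 (C, w=5) cum 80
  y=7 (B, w=9) cum 89
  y=10 (D, w=100) cum 189  ← median
  y=15 (A, w=90) cum 279
⇒ y* = 10

(11, 10)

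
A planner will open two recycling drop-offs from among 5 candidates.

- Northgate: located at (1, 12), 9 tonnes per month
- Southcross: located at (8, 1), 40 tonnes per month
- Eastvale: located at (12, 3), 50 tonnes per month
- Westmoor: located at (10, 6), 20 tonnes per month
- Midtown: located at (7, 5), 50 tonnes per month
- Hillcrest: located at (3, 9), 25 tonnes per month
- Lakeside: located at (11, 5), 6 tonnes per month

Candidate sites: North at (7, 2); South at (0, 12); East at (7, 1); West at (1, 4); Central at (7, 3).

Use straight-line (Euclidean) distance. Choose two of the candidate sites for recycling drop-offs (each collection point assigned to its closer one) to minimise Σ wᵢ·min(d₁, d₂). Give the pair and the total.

{South, Central}, total 666.2

Evaluate every pair (each demand assigned to the nearer of the two):
  {South, Central}: total = 666.2
  {North, South}: total = 706.6
  {West, Central}: total = 757.8
  {South, East}: total = 774.9
  {East, Central}: total = 779.3
  {North, Central}: total = 795.9
  {North, West}: total = 798.1
  {East, West}: total = 866.4
  {North, East}: total = 881.5
  {South, West}: total = 1520.8
Best pair: {South, Central} with total 666.2.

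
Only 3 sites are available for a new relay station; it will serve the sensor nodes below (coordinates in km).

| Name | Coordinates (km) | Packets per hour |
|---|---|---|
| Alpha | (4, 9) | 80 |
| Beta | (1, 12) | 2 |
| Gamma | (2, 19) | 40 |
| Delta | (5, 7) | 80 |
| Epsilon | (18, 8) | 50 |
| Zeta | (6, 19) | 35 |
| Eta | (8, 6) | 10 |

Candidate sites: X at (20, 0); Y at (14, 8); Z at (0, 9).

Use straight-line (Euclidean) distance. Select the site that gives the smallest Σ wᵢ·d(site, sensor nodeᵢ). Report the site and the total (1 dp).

Z, total 2560.1 km

Total weighted distance at each candidate:
  X (20, 0): total = 5257.2
  Y (14, 8): total = 2946.1
  Z (0, 9): total = 2560.1
Minimum is at Z with total 2560.1 km.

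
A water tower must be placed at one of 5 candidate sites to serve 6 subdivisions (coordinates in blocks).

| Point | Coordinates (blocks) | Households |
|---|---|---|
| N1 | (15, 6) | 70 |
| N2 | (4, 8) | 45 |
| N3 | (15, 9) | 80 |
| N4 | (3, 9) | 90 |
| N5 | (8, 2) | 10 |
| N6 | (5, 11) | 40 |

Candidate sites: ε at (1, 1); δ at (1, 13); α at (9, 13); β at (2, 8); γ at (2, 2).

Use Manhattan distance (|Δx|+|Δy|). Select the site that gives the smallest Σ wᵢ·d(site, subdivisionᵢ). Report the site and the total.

β, total 2800 blocks

Total weighted distance at each candidate:
  ε (1, 1): total = 5080
  δ (1, 13): total = 4230
  α (9, 13): total = 3420
  β (2, 8): total = 2800
  γ (2, 2): total = 4410
Minimum is at β with total 2800 blocks.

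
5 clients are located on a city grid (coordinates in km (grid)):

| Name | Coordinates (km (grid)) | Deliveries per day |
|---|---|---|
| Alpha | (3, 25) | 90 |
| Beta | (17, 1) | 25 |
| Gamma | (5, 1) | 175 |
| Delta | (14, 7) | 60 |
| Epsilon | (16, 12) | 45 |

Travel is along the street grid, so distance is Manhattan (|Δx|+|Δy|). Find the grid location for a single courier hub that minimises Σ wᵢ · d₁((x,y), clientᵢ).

(5, 1)

Manhattan distance separates: Σwᵢ(|x−xᵢ|+|y−yᵢ|) = Σwᵢ|x−xᵢ| + Σwᵢ|y−yᵢ|, so x and y are optimised independently as 1-D weighted medians.
Total weight W = 395; half = 197.5.
x-coordinate, sorted with cumulative weight:
  x=3 (Alpha, w=90) cum 90
  x=5 (Gamma, w=175) cum 265  ← median
  x=14 (Delta, w=60) cum 325
  x=16 (Epsilon, w=45) cum 370
  x=17 (Beta, w=25) cum 395
⇒ x* = 5
y-coordinate, sorted with cumulative weight:
  y=1 (Beta, w=25) cum 25
  y=1 (Gamma, w=175) cum 200  ← median
  y=7 (Delta, w=60) cum 260
  y=12 (Epsilon, w=45) cum 305
  y=25 (Alpha, w=90) cum 395
⇒ y* = 1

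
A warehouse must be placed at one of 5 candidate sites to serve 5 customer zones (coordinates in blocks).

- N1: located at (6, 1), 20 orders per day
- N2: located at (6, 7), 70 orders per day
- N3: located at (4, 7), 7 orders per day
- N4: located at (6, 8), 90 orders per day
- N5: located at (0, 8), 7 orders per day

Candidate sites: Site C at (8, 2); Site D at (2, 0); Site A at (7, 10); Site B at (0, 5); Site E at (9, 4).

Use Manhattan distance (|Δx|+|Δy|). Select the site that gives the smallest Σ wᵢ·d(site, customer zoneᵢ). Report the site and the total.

Site A, total 855 blocks

Total weighted distance at each candidate:
  Site C (8, 2): total = 1431
  Site D (2, 0): total = 2083
  Site A (7, 10): total = 855
  Site B (0, 5): total = 1633
  Site E (9, 4): total = 1317
Minimum is at Site A with total 855 blocks.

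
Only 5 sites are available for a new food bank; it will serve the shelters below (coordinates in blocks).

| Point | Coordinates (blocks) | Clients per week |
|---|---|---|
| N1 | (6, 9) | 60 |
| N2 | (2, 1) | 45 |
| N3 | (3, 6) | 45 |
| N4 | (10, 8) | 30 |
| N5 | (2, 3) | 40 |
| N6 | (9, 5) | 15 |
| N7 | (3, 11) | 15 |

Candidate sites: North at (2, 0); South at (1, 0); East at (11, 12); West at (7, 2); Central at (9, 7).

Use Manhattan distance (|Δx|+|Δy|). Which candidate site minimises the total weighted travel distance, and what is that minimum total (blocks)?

Total weighted distance at each candidate:
  North (2, 0): total = 2100
  South (1, 0): total = 2350
  East (11, 12): total = 3150
  West (7, 2): total = 1890
  Central (9, 7): total = 1880
Minimum is at Central with total 1880 blocks.

Central, total 1880 blocks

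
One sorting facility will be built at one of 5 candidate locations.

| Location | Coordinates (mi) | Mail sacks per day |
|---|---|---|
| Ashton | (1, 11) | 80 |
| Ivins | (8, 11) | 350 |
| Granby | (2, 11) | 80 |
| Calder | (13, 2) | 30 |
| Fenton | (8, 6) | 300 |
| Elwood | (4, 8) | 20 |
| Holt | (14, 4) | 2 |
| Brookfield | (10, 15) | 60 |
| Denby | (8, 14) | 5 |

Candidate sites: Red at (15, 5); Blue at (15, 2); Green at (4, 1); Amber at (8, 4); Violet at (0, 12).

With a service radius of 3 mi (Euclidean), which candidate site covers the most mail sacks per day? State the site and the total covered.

Amber, covering 300

Coverage radius r = 3 mi; a point is covered iff (Δx)²+(Δy)² ≤ 3² = 9.
  Red (15, 5): covers {Holt} → 2
  Blue (15, 2): covers {Calder, Holt} → 32
  Green (4, 1): covers {none} → 0
  Amber (8, 4): covers {Fenton} → 300
  Violet (0, 12): covers {Ashton, Granby} → 160
Maximum coverage at Amber: 300 mail sacks per day.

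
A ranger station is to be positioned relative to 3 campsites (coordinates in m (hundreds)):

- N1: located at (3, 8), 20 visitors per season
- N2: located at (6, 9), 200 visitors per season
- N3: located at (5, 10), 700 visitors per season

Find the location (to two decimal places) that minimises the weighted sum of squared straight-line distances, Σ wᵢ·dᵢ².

The minimiser of Σwᵢ‖p−pᵢ‖² is the weighted centroid p* = (Σwᵢpᵢ)/(Σwᵢ).
Σwᵢ = 920.
Σwᵢxᵢ = 20·3 + 200·6 + 700·5 = 4760.
Σwᵢyᵢ = 20·8 + 200·9 + 700·10 = 8960.
x* = 4760/920 = 5.17, y* = 8960/920 = 9.74.

(5.17, 9.74)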